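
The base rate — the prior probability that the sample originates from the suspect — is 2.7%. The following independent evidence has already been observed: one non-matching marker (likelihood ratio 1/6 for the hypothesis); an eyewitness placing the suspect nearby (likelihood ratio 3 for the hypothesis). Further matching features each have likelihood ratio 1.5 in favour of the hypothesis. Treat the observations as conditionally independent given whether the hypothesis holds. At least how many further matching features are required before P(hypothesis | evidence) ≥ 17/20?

Prior odds = 0.027/0.973 = 27/973.
Combined Bayes factor of the evidence already in hand = (1/6) × 3 = 0.5.
Odds after that evidence = (27/973) × 0.5 = 27/1946.
Target odds = 0.85/0.15 = 17/3.
Need 1.5ⁿ ≥ 17/3 ÷ (27/1946) = 33082/81.
1.5¹⁴ = 4782969/16384 falls short of 33082/81 but 1.5¹⁵ = 14348907/32768 reaches it, so n = 15.

15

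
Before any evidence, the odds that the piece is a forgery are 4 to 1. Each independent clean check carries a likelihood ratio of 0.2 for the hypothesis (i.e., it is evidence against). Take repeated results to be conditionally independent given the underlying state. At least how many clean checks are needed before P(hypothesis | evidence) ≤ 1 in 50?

Prior odds = 4.
Likelihood ratio per clean check = 0.2.
Target odds: 0.02 ÷ 0.98 = 1/49.
Require 0.2ⁿ ≤ 1/49 ÷ 4 = 1/196.
0.2³ = 0.008 is still above 1/196 but 0.2⁴ = 0.0016 is at or below it, so n = 4.

4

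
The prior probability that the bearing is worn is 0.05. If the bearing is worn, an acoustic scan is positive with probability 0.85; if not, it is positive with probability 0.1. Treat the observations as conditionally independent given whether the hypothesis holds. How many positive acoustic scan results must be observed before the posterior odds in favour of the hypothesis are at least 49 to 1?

Prior odds: 0.05 ÷ 0.95 = 1/19.
Likelihood ratio of a positive = 0.85/0.1 = 8.5.
Target odds = 49.
Require 8.5ⁿ ≥ 49 ÷ (1/19) = 931.
8.5³ = 614.125 falls short of 931 but 8.5⁴ = 5220.0625 reaches it, so n = 4.

4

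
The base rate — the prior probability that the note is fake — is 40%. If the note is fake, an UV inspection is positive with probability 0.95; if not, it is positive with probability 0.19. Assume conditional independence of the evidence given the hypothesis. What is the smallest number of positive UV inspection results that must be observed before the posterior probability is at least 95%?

Prior odds = 0.4/0.6 = 2/3.
Likelihood ratio of a positive = 0.95/0.19 = 5.
Target odds: 0.95 ÷ 0.05 = 19.
Need (2/3) × 5ⁿ ≥ 19, i.e. 5ⁿ ≥ 28.5.
5² = 25 falls short of 28.5 but 5³ = 125 reaches it, so n = 3.

3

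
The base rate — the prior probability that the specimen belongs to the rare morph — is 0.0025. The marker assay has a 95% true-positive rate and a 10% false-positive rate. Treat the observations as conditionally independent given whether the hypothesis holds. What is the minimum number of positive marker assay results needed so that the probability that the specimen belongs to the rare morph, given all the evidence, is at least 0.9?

4

Prior odds = 0.0025/0.9975 = 1/399.
Likelihood ratio of a positive result = 0.95/0.1 = 9.5.
Target posterior odds = 0.9/0.1 = 9.
Require 9.5ⁿ ≥ 9 ÷ (1/399) = 3591.
9.5³ = 857.375 falls short of 3591 but 9.5⁴ = 8145.0625 reaches it, so n = 4.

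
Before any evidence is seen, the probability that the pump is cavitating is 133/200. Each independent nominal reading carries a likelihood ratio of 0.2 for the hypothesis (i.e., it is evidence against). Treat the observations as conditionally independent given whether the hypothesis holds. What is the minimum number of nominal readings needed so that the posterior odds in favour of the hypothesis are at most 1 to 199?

Prior odds: 0.665 ÷ 0.335 = 133/67.
Likelihood ratio per nominal reading = 0.2.
Target odds = 1/199.
Require 0.2ⁿ ≤ 1/199 ÷ (133/67) = 67/26467.
0.2³ = 0.008 is still above 67/26467 but 0.2⁴ = 0.0016 is at or below it, so n = 4.

4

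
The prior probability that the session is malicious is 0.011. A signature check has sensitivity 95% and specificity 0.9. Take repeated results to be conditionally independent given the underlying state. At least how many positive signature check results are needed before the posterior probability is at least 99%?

5

Prior odds: 0.011 ÷ 0.989 = 11/989.
False-positive rate = 1 − 0.9 = 0.1; likelihood ratio of a positive = 0.95/0.1 = 9.5.
Target odds: 0.99 ÷ 0.01 = 99.
Need (11/989) × 9.5ⁿ ≥ 99, i.e. 9.5ⁿ ≥ 8901.
9.5⁴ = 8145.0625 falls short of 8901 but 9.5⁵ = 77378.09375 reaches it, so n = 5.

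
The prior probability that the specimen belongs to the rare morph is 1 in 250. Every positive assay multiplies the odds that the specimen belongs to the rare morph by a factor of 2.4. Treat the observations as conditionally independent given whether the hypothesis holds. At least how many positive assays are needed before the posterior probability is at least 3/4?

Prior odds = 0.004/0.996 = 1/249.
Likelihood ratio per positive assay = 2.4.
Target posterior odds = 0.75/0.25 = 3.
Require 2.4ⁿ ≥ 3 ÷ (1/249) = 747.
2.4⁷ = 35831808/78125 falls short of 747 but 2.4⁸ = 429981696/390625 reaches it, so n = 8.

8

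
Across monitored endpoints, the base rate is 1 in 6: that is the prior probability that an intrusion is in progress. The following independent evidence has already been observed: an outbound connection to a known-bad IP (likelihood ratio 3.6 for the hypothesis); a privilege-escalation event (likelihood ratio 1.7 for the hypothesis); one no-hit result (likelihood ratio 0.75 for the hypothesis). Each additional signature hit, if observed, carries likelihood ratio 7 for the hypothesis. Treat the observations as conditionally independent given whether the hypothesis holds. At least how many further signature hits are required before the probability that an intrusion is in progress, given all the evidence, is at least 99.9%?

Prior odds = (1/6)/(5/6) = 0.2.
Combined Bayes factor of the evidence already in hand = 3.6 × 1.7 × 0.75 = 4.59.
Odds after that evidence = 0.2 × 4.59 = 0.918.
Target odds = 0.999/0.001 = 999.
Need 7ⁿ ≥ 999 ÷ 0.918 = 18500/17.
7³ = 343 falls short of 18500/17 but 7⁴ = 2401 reaches it, so n = 4.

4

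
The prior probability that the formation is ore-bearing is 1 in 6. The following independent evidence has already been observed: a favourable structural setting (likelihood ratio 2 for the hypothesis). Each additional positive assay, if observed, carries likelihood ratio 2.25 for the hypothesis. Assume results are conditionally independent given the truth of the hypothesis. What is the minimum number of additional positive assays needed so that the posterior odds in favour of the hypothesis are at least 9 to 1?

Prior odds = (1/6)/(5/6) = 0.2.
Bayes factor of the evidence already in hand = 2.
Odds after that evidence = 0.2 × 2 = 0.4.
Target odds = 9.
Need 2.25ⁿ ≥ 9 ÷ 0.4 = 22.5.
2.25³ = 11.390625 falls short of 22.5 but 2.25⁴ = 25.62890625 reaches it, so n = 4.

4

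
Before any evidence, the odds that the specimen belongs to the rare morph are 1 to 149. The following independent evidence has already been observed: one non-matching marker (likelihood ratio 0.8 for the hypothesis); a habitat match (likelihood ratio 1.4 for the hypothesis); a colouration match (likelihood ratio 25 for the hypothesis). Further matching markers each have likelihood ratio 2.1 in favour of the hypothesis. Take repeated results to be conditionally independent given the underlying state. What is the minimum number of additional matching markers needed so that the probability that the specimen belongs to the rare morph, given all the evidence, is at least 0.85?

Prior odds = 1/149.
Combined Bayes factor of the evidence already in hand = 0.8 × 1.4 × 25 = 28.
Odds after that evidence = (1/149) × 28 = 28/149.
Target odds = 0.85/0.15 = 17/3.
Need 2.1ⁿ ≥ 17/3 ÷ (28/149) = 2533/84.
2.1⁴ = 19.4481 falls short of 2533/84 but 2.1⁵ = 4084101/100000 reaches it, so n = 5.

5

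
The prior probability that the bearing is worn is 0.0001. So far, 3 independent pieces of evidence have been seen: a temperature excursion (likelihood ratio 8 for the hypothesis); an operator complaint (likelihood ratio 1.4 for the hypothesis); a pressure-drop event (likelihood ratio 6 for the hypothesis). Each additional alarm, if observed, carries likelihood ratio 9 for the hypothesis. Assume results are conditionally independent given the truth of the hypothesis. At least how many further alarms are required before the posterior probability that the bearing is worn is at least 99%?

Prior odds = 0.0001/0.9999 = 1/9999.
Combined Bayes factor of the evidence already in hand = 8 × 1.4 × 6 = 67.2.
Odds after that evidence = (1/9999) × 67.2 = 112/16665.
Target odds = 0.99/0.01 = 99.
Need 9ⁿ ≥ 99 ÷ (112/16665) = 1649835/112.
9⁴ = 6561 falls short of 1649835/112 but 9⁵ = 59049 reaches it, so n = 5.

5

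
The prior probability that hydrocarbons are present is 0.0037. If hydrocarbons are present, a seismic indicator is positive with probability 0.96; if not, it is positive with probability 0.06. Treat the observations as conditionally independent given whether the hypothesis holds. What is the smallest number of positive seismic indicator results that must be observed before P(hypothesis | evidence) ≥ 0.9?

3

Prior odds = 0.0037/0.9963 = 37/9963.
Likelihood ratio of a positive = 0.96/0.06 = 16.
Target odds: 0.9 ÷ 0.1 = 9.
Need (37/9963) × 16ⁿ ≥ 9, i.e. 16ⁿ ≥ 89667/37.
16² = 256 falls short of 89667/37 but 16³ = 4096 reaches it, so n = 3.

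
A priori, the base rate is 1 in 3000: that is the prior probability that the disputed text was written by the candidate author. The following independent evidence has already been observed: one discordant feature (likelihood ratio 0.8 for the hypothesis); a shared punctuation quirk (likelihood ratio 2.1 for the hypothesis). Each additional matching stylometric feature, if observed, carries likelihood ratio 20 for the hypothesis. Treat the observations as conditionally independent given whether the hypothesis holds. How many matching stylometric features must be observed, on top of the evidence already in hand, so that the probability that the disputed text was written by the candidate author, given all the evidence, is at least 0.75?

3

Prior odds = (1/3000)/(2999/3000) = 1/2999.
Combined Bayes factor of the evidence already in hand = 0.8 × 2.1 = 1.68.
Odds after that evidence = (1/2999) × 1.68 = 42/74975.
Target odds = 0.75/0.25 = 3.
Need 20ⁿ ≥ 3 ÷ (42/74975) = 74975/14.
20² = 400 falls short of 74975/14 but 20³ = 8000 reaches it, so n = 3.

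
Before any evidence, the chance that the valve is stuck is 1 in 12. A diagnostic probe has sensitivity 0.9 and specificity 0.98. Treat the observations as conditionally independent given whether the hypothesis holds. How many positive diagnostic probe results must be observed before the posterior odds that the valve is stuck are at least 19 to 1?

Prior odds: (1/12) ÷ (11/12) = 1/11.
False-positive rate = 1 − 0.98 = 0.02; likelihood ratio of a positive = 0.9/0.02 = 45.
Target odds = 19.
Require 45ⁿ ≥ 19 ÷ (1/11) = 209.
45¹ = 45 falls short of 209 but 45² = 2025 reaches it, so n = 2.

2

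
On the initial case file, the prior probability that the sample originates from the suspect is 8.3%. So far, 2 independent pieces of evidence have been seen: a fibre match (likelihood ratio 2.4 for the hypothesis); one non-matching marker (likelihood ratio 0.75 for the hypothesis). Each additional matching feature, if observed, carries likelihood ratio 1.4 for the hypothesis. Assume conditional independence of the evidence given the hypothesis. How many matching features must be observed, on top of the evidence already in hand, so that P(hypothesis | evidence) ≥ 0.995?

22

Prior odds = 0.083/0.917 = 83/917.
Combined Bayes factor of the evidence already in hand = 2.4 × 0.75 = 1.8.
Odds after that evidence = (83/917) × 1.8 = 747/4585.
Target odds = 0.995/0.005 = 199.
Need 1.4ⁿ ≥ 199 ÷ (747/4585) = 912415/747.
1.4²¹ ≈1171.36 falls short of 912415/747 but 1.4²² ≈1639.9 reaches it, so n = 22.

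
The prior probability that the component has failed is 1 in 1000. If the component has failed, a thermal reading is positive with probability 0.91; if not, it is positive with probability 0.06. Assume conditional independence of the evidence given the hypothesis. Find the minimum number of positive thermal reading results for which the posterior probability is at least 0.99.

Prior odds: 0.001 ÷ 0.999 = 1/999.
Likelihood ratio of a positive = 0.91/0.06 = 91/6.
Target odds: 0.99 ÷ 0.01 = 99.
Require (91/6)ⁿ ≥ 99 ÷ (1/999) = 98901.
(91/6)⁴ = 68574961/1296 falls short of 98901 but (91/6)⁵ ≈802510 reaches it, so n = 5.

5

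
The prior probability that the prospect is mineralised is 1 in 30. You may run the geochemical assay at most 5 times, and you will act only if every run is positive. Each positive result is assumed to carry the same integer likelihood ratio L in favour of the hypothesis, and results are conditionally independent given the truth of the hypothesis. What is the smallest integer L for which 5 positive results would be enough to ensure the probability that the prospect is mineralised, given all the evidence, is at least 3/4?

Prior odds = (1/30)/(29/30) = 1/29.
Target odds = 0.75/0.25 = 3.
Need L⁵ ≥ 3 ÷ (1/29) = 87.
2⁵ = 32 < 87 ≤ 243 = 3⁵, so L = 3.

3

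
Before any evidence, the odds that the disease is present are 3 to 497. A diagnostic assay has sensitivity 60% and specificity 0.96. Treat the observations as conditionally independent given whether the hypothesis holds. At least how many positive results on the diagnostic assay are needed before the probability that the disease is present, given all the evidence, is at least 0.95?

Prior odds = 3/497.
False-positive rate = 1 − 0.96 = 0.04; likelihood ratio of a positive = 0.6/0.04 = 15.
Target odds: 0.95 ÷ 0.05 = 19.
Require 15ⁿ ≥ 19 ÷ (3/497) = 9443/3.
15² = 225 falls short of 9443/3 but 15³ = 3375 reaches it, so n = 3.

3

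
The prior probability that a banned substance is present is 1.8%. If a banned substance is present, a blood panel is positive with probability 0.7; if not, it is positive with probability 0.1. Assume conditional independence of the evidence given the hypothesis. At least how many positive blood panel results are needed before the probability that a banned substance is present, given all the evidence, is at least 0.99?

Prior odds: 0.018 ÷ 0.982 = 9/491.
Likelihood ratio of a positive = 0.7/0.1 = 7.
Target posterior odds = 0.99/0.01 = 99.
Require 7ⁿ ≥ 99 ÷ (9/491) = 5401.
7⁴ = 2401 falls short of 5401 but 7⁵ = 16807 reaches it, so n = 5.

5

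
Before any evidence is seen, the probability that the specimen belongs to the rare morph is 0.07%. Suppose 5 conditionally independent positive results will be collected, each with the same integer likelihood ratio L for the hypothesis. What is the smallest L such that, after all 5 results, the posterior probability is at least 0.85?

7

Prior odds = 0.0007/0.9993 = 7/9993.
Target odds = 0.85/0.15 = 17/3.
Need L⁵ ≥ 17/3 ÷ (7/9993) = 56627/7.
6⁵ = 7776 < 56627/7 ≤ 16807 = 7⁵, so L = 7.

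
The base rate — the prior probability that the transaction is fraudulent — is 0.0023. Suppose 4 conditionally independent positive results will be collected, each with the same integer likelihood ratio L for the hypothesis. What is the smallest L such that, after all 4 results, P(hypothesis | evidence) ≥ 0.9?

Prior odds = 0.0023/0.9977 = 23/9977.
Target odds = 0.9/0.1 = 9.
Need L⁴ ≥ 9 ÷ (23/9977) = 89793/23.
7⁴ = 2401 < 89793/23 ≤ 4096 = 8⁴, so L = 8.

8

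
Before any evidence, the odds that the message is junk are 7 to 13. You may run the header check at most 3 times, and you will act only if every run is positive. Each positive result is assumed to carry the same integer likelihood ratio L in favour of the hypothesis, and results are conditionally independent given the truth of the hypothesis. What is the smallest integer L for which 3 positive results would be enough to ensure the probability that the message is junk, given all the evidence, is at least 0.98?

Prior odds = 7/13.
Target odds = 0.98/0.02 = 49.
Need L³ ≥ 49 ÷ (7/13) = 91.
4³ = 64 < 91 ≤ 125 = 5³, so L = 5.

5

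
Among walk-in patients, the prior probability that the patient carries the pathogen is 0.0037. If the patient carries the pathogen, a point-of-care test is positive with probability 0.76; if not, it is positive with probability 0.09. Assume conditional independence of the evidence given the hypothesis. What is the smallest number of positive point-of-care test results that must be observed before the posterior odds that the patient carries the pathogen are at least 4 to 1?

Prior odds: 0.0037 ÷ 0.9963 = 37/9963.
Likelihood ratio of a positive = 0.76/0.09 = 76/9.
Target odds = 4.
Need (37/9963) × (76/9)ⁿ ≥ 4, i.e. (76/9)ⁿ ≥ 39852/37.
(76/9)³ = 438976/729 falls short of 39852/37 but (76/9)⁴ = 33362176/6561 reaches it, so n = 4.

4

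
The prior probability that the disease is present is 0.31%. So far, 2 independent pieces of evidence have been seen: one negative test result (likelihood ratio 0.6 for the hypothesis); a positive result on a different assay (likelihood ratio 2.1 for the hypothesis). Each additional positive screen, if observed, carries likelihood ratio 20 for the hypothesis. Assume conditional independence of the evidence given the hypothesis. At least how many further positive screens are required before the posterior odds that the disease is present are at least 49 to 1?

4

Prior odds = 0.0031/0.9969 = 31/9969.
Combined Bayes factor of the evidence already in hand = 0.6 × 2.1 = 1.26.
Odds after that evidence = (31/9969) × 1.26 = 651/166150.
Target odds = 49.
Need 20ⁿ ≥ 49 ÷ (651/166150) = 1163050/93.
20³ = 8000 falls short of 1163050/93 but 20⁴ = 160000 reaches it, so n = 4.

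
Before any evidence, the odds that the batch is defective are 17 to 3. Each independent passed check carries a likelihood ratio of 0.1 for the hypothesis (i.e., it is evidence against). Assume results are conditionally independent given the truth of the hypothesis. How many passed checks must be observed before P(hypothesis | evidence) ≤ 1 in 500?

4

Prior odds = 17/3.
Likelihood ratio per passed check = 0.1.
Target odds: 0.002 ÷ 0.998 = 1/499.
Require 0.1ⁿ ≤ 1/499 ÷ (17/3) = 3/8483.
0.1³ = 0.001 is still above 3/8483 but 0.1⁴ = 0.0001 is at or below it, so n = 4.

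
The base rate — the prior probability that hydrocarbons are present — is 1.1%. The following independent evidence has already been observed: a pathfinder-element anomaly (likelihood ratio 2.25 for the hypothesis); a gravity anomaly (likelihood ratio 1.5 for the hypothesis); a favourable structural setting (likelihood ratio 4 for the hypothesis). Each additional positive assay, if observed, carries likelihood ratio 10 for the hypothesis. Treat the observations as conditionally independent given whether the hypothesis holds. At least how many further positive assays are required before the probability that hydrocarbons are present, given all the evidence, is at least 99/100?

Prior odds = 0.011/0.989 = 11/989.
Combined Bayes factor of the evidence already in hand = 2.25 × 1.5 × 4 = 13.5.
Odds after that evidence = (11/989) × 13.5 = 297/1978.
Target odds = 0.99/0.01 = 99.
Need 10ⁿ ≥ 99 ÷ (297/1978) = 1978/3.
10² = 100 falls short of 1978/3 but 10³ = 1000 reaches it, so n = 3.

3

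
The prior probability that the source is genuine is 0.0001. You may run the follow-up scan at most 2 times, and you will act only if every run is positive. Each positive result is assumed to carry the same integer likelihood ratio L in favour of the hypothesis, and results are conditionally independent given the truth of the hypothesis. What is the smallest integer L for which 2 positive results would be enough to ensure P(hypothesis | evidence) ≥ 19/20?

436

Prior odds = 0.0001/0.9999 = 1/9999.
Target odds = 0.95/0.05 = 19.
Need L² ≥ 19 ÷ (1/9999) = 189981.
435² = 189225 < 189981 ≤ 190096 = 436², so L = 436.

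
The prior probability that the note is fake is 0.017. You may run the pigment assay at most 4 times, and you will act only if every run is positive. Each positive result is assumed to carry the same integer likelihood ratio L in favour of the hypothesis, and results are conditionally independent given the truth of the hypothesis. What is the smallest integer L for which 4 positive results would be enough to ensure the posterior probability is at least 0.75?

4

Prior odds = 0.017/0.983 = 17/983.
Target odds = 0.75/0.25 = 3.
Need L⁴ ≥ 3 ÷ (17/983) = 2949/17.
3⁴ = 81 < 2949/17 ≤ 256 = 4⁴, so L = 4.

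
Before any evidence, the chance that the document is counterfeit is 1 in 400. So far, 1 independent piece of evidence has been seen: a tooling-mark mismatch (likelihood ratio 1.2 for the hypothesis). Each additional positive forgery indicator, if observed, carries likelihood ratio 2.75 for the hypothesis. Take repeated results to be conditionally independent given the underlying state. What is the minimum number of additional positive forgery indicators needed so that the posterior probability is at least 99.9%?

Prior odds = 0.0025/0.9975 = 1/399.
Bayes factor of the evidence already in hand = 1.2.
Odds after that evidence = (1/399) × 1.2 = 2/665.
Target odds = 0.999/0.001 = 999.
Need 2.75ⁿ ≥ 999 ÷ (2/665) = 332167.5.
2.75¹² ≈187065 falls short of 332167.5 but 2.75¹³ ≈514428 reaches it, so n = 13.

13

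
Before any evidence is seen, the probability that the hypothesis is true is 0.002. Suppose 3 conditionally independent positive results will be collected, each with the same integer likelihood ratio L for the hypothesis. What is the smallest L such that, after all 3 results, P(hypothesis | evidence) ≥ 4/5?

13

Prior odds = 0.002/0.998 = 1/499.
Target odds = 0.8/0.2 = 4.
Need L³ ≥ 4 ÷ (1/499) = 1996.
12³ = 1728 < 1996 ≤ 2197 = 13³, so L = 13.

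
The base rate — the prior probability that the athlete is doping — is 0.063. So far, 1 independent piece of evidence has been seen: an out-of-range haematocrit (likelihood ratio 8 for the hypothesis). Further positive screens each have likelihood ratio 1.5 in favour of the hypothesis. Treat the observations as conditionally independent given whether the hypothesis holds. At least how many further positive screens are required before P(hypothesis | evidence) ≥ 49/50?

12

Prior odds = 0.063/0.937 = 63/937.
Bayes factor of the evidence already in hand = 8.
Odds after that evidence = (63/937) × 8 = 504/937.
Target odds = 0.98/0.02 = 49.
Need 1.5ⁿ ≥ 49 ÷ (504/937) = 6559/72.
1.5¹¹ = 177147/2048 falls short of 6559/72 but 1.5¹² = 531441/4096 reaches it, so n = 12.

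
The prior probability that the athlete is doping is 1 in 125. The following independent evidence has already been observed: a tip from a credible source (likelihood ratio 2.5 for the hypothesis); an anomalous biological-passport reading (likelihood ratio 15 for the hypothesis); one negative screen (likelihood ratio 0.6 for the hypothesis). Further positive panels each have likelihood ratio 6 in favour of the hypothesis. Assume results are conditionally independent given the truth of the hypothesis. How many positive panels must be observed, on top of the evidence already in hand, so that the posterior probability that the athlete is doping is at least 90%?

3

Prior odds = 0.008/0.992 = 1/124.
Combined Bayes factor of the evidence already in hand = 2.5 × 15 × 0.6 = 22.5.
Odds after that evidence = (1/124) × 22.5 = 45/248.
Target odds = 0.9/0.1 = 9.
Need 6ⁿ ≥ 9 ÷ (45/248) = 49.6.
6² = 36 falls short of 49.6 but 6³ = 216 reaches it, so n = 3.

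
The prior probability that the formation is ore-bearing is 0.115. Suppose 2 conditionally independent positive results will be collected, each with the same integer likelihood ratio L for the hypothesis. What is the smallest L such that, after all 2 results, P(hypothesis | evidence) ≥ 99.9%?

Prior odds = 0.115/0.885 = 23/177.
Target odds = 0.999/0.001 = 999.
Need L² ≥ 999 ÷ (23/177) = 176823/23.
87² = 7569 < 176823/23 ≤ 7744 = 88², so L = 88.

88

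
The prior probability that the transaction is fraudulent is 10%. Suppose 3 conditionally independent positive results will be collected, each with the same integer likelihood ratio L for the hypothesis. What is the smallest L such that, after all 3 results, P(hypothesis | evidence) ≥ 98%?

Prior odds = 0.1/0.9 = 1/9.
Target odds = 0.98/0.02 = 49.
Need L³ ≥ 49 ÷ (1/9) = 441.
7³ = 343 < 441 ≤ 512 = 8³, so L = 8.

8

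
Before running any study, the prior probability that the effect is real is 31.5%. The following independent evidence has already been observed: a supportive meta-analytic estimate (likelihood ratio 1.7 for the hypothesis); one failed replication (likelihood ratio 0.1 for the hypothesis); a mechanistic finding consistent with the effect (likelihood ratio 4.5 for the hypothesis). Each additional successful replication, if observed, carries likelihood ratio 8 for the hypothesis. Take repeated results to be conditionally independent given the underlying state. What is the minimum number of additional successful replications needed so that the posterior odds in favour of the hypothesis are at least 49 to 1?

Prior odds = 0.315/0.685 = 63/137.
Combined Bayes factor of the evidence already in hand = 1.7 × 0.1 × 4.5 = 0.765.
Odds after that evidence = (63/137) × 0.765 = 9639/27400.
Target odds = 49.
Need 8ⁿ ≥ 49 ÷ (9639/27400) = 191800/1377.
8² = 64 falls short of 191800/1377 but 8³ = 512 reaches it, so n = 3.

3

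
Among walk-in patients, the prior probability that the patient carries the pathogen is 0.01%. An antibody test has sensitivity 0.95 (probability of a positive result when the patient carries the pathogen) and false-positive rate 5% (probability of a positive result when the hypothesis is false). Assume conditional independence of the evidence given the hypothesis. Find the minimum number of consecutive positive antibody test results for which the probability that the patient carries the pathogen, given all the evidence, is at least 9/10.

Prior odds: 0.0001 ÷ 0.9999 = 1/9999.
Likelihood ratio of a positive result = 0.95/0.05 = 19.
Target odds: 0.9 ÷ 0.1 = 9.
Require 19ⁿ ≥ 9 ÷ (1/9999) = 89991.
19³ = 6859 falls short of 89991 but 19⁴ = 130321 reaches it, so n = 4.

4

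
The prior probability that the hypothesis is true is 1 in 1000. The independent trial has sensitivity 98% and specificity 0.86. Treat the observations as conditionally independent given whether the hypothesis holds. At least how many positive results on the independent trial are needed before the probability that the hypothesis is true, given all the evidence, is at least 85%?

Prior odds = 0.001/0.999 = 1/999.
False-positive rate = 1 − 0.86 = 0.14; likelihood ratio of a positive = 0.98/0.14 = 7.
Target posterior odds = 0.85/0.15 = 17/3.
Need (1/999) × 7ⁿ ≥ 17/3, i.e. 7ⁿ ≥ 5661.
7⁴ = 2401 falls short of 5661 but 7⁵ = 16807 reaches it, so n = 5.

5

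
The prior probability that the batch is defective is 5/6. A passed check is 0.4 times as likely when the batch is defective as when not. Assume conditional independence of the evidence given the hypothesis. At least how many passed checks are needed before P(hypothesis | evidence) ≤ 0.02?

7

Prior odds = (5/6)/(1/6) = 5.
Likelihood ratio per passed check = 0.4.
Target odds: 0.02 ÷ 0.98 = 1/49.
Need 5 × 0.4ⁿ ≤ 1/49, i.e. 0.4ⁿ ≤ 1/245.
0.4⁶ = 64/15625 is still above 1/245 but 0.4⁷ = 128/78125 is at or below it, so n = 7.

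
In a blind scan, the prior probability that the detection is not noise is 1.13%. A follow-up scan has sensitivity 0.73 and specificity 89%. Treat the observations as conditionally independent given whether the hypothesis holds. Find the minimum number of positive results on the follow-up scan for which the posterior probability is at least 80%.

4

Prior odds: 0.0113 ÷ 0.9887 = 113/9887.
False-positive rate = 1 − 0.89 = 0.11; likelihood ratio of a positive = 0.73/0.11 = 73/11.
Target posterior odds = 0.8/0.2 = 4.
Need (113/9887) × (73/11)ⁿ ≥ 4, i.e. (73/11)ⁿ ≥ 39548/113.
(73/11)³ = 389017/1331 falls short of 39548/113 but (73/11)⁴ = 28398241/14641 reaches it, so n = 4.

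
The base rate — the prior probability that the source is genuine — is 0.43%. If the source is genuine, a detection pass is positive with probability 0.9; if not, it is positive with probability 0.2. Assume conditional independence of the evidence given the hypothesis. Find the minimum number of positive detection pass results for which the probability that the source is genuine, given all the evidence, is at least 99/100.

7

Prior odds: 0.0043 ÷ 0.9957 = 43/9957.
Likelihood ratio of a positive = 0.9/0.2 = 4.5.
Target odds: 0.99 ÷ 0.01 = 99.
Need (43/9957) × 4.5ⁿ ≥ 99, i.e. 4.5ⁿ ≥ 985743/43.
4.5⁶ = 8303.765625 falls short of 985743/43 but 4.5⁷ = 4782969/128 reaches it, so n = 7.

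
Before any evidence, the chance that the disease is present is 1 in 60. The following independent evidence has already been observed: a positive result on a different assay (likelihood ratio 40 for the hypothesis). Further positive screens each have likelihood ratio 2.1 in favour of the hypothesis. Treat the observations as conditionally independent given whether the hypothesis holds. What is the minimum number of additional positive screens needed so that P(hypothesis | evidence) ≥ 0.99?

Prior odds = (1/60)/(59/60) = 1/59.
Bayes factor of the evidence already in hand = 40.
Odds after that evidence = (1/59) × 40 = 40/59.
Target odds = 0.99/0.01 = 99.
Need 2.1ⁿ ≥ 99 ÷ (40/59) = 146.025.
2.1⁶ = 85766121/1000000 falls short of 146.025 but 2.1⁷ ≈180.109 reaches it, so n = 7.

7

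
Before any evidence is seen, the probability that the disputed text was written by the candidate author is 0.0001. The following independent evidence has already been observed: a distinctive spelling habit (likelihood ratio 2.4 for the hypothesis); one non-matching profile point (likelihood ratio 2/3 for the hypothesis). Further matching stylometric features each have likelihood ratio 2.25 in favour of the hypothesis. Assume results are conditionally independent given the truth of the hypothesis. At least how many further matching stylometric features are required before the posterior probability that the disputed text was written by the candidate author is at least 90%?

14

Prior odds = 0.0001/0.9999 = 1/9999.
Combined Bayes factor of the evidence already in hand = 2.4 × (2/3) = 1.6.
Odds after that evidence = (1/9999) × 1.6 = 8/49995.
Target odds = 0.9/0.1 = 9.
Need 2.25ⁿ ≥ 9 ÷ (8/49995) = 56244.375.
2.25¹³ ≈37876.8 falls short of 56244.375 but 2.25¹⁴ ≈85222.7 reaches it, so n = 14.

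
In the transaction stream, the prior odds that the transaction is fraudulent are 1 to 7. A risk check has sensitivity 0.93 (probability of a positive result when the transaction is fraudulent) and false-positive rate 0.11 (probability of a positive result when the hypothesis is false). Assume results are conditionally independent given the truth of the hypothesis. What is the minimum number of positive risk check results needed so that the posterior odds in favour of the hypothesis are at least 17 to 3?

2

Prior odds = 1/7.
Likelihood ratio of a positive result = 0.93/0.11 = 93/11.
Target odds = 17/3.
Need (1/7) × (93/11)ⁿ ≥ 17/3, i.e. (93/11)ⁿ ≥ 119/3.
(93/11)¹ = 93/11 falls short of 119/3 but (93/11)² = 8649/121 reaches it, so n = 2.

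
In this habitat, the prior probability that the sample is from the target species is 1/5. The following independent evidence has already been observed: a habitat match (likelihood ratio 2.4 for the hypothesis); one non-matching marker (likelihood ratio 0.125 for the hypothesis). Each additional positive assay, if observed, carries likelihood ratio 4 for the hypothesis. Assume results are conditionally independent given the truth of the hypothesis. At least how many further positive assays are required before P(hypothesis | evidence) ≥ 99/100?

Prior odds = 0.2/0.8 = 0.25.
Combined Bayes factor of the evidence already in hand = 2.4 × 0.125 = 0.3.
Odds after that evidence = 0.25 × 0.3 = 0.075.
Target odds = 0.99/0.01 = 99.
Need 4ⁿ ≥ 99 ÷ 0.075 = 1320.
4⁵ = 1024 falls short of 1320 but 4⁶ = 4096 reaches it, so n = 6.

6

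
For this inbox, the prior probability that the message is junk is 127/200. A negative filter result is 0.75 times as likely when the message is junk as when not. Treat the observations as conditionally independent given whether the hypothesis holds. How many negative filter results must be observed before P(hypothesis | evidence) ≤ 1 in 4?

6

Prior odds = 0.635/0.365 = 127/73.
Likelihood ratio per negative filter result = 0.75.
Target odds: 0.25 ÷ 0.75 = 1/3.
Need (127/73) × 0.75ⁿ ≤ 1/3, i.e. 0.75ⁿ ≤ 73/381.
0.75⁵ = 243/1024 is still above 73/381 but 0.75⁶ = 729/4096 is at or below it, so n = 6.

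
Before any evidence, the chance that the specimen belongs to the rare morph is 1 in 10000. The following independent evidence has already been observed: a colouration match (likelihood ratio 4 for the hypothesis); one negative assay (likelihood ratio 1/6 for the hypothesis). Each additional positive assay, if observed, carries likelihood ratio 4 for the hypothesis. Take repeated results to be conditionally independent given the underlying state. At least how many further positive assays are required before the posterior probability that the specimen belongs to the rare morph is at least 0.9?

9

Prior odds = 0.0001/0.9999 = 1/9999.
Combined Bayes factor of the evidence already in hand = 4 × (1/6) = 2/3.
Odds after that evidence = (1/9999) × 2/3 = 2/29997.
Target odds = 0.9/0.1 = 9.
Need 4ⁿ ≥ 9 ÷ (2/29997) = 134986.5.
4⁸ = 65536 falls short of 134986.5 but 4⁹ = 262144 reaches it, so n = 9.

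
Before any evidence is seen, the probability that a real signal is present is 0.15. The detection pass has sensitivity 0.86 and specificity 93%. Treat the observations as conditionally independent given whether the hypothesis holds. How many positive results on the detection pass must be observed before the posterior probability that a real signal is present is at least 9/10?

Prior odds = 0.15/0.85 = 3/17.
False-positive rate = 1 − 0.93 = 0.07; likelihood ratio of a positive = 0.86/0.07 = 86/7.
Target posterior odds = 0.9/0.1 = 9.
Require (86/7)ⁿ ≥ 9 ÷ (3/17) = 51.
(86/7)¹ = 86/7 falls short of 51 but (86/7)² = 7396/49 reaches it, so n = 2.

2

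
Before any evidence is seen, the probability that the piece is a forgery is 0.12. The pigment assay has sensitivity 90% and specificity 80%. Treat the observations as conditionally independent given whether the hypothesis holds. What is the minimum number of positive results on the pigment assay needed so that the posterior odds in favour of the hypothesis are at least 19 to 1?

4

Prior odds: 0.12 ÷ 0.88 = 3/22.
False-positive rate = 1 − 0.8 = 0.2; likelihood ratio of a positive = 0.9/0.2 = 4.5.
Target odds = 19.
Require 4.5ⁿ ≥ 19 ÷ (3/22) = 418/3.
4.5³ = 91.125 falls short of 418/3 but 4.5⁴ = 410.0625 reaches it, so n = 4.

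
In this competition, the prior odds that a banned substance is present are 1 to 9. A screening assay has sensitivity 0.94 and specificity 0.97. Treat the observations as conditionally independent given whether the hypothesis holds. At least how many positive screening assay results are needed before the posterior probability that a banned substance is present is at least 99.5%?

Prior odds = 1/9.
False-positive rate = 1 − 0.97 = 0.03; likelihood ratio of a positive = 0.94/0.03 = 94/3.
Target odds: 0.995 ÷ 0.005 = 199.
Require (94/3)ⁿ ≥ 199 ÷ (1/9) = 1791.
(94/3)² = 8836/9 falls short of 1791 but (94/3)³ = 830584/27 reaches it, so n = 3.

3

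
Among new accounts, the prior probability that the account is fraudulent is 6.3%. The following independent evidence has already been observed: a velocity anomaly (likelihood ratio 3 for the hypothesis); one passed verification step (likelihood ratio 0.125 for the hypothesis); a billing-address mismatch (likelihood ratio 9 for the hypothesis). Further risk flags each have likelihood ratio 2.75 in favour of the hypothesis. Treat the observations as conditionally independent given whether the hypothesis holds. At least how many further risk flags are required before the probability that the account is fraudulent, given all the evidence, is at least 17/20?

4

Prior odds = 0.063/0.937 = 63/937.
Combined Bayes factor of the evidence already in hand = 3 × 0.125 × 9 = 3.375.
Odds after that evidence = (63/937) × 3.375 = 1701/7496.
Target odds = 0.85/0.15 = 17/3.
Need 2.75ⁿ ≥ 17/3 ÷ (1701/7496) = 127432/5103.
2.75³ = 20.796875 falls short of 127432/5103 but 2.75⁴ = 57.19140625 reaches it, so n = 4.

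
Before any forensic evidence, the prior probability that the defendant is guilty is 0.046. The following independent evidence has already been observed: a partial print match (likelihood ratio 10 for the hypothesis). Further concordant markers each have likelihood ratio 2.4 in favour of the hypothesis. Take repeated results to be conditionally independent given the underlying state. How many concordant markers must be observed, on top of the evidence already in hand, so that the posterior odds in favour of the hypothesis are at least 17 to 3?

3

Prior odds = 0.046/0.954 = 23/477.
Bayes factor of the evidence already in hand = 10.
Odds after that evidence = (23/477) × 10 = 230/477.
Target odds = 17/3.
Need 2.4ⁿ ≥ 17/3 ÷ (230/477) = 2703/230.
2.4² = 5.76 falls short of 2703/230 but 2.4³ = 13.824 reaches it, so n = 3.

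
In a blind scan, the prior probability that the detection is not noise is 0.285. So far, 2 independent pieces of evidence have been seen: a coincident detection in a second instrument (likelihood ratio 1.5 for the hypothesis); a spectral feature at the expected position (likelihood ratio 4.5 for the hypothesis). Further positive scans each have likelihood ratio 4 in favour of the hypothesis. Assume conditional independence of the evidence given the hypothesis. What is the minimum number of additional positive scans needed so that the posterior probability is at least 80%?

1

Prior odds = 0.285/0.715 = 57/143.
Combined Bayes factor of the evidence already in hand = 1.5 × 4.5 = 6.75.
Odds after that evidence = (57/143) × 6.75 = 1539/572.
Target odds = 0.8/0.2 = 4.
Need 4ⁿ ≥ 4 ÷ (1539/572) = 2288/1539.
4¹ = 4, which meets the required 2288/1539; so n = 1.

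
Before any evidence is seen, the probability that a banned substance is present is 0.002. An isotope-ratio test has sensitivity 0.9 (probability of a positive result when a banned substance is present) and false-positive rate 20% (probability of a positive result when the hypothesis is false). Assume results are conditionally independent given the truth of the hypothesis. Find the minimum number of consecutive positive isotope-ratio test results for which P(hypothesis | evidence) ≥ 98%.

7

Prior odds = 0.002/0.998 = 1/499.
Likelihood ratio of a positive result = 0.9/0.2 = 4.5.
Target posterior odds = 0.98/0.02 = 49.
Require 4.5ⁿ ≥ 49 ÷ (1/499) = 24451.
4.5⁶ = 8303.765625 falls short of 24451 but 4.5⁷ = 4782969/128 reaches it, so n = 7.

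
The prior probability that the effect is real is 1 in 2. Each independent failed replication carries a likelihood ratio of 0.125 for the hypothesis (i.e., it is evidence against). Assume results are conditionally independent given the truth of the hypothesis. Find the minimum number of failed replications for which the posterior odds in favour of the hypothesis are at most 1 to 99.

Prior odds: 0.5 ÷ 0.5 = 1.
Likelihood ratio per failed replication = 0.125.
Target odds = 1/99.
Need 1 × 0.125ⁿ ≤ 1/99, i.e. 0.125ⁿ ≤ 1/99.
0.125² = 0.015625 is still above 1/99 but 0.125³ = 0.001953125 is at or below it, so n = 3.

3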